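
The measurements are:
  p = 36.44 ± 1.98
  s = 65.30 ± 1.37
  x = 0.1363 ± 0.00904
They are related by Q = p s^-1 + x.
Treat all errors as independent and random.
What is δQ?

0.0337

Let w = p·s^-1 = 0.5580. δw/w = √((1·δp/p)² + (-1·δs/s)²) = √(0.00295 + 0.000440) = 0.0582, so δw = 0.0325.
Q = w + x: δQ = √(δw² + δx²) = √(0.00106 + 8.17e-05) = 0.0337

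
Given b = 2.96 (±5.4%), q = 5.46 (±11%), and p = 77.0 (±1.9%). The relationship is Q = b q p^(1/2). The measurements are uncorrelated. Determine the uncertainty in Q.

Each factor contributes (exponent × relative error)² to (δQ/Q)²:
  (1·δb/b)² = (1×0.0540)² = 0.00292;  (1·δq/q)² = (1×0.110)² = 0.0121;  (½·δp/p)² = (0.5×0.0190)² = 9.02e-05
δQ/Q = √(0.0151) = 0.123
Q = 142, so δQ = 0.123 × 142 = 17.4.

17.4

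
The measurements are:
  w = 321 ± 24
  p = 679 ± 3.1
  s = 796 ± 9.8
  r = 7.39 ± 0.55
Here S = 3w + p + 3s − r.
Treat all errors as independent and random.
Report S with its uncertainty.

Sums and differences: (δS)² = Σ (cᵢ δxᵢ)².
  (3·δw)² = 5180;  (δp)² = 9.61;  (3·δs)² = 864;  (δr)² = 0.303
δS = √(6060) = 77.8
S = 4020.

4020 ± 77.8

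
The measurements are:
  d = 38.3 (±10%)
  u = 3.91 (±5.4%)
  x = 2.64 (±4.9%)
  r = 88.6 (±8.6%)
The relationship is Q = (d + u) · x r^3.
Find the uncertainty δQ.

Let w = d + u = 42.2. δw = √(δd² + δu²) = √(14.7 + 0.0446) = 3.84, so δw/w = 0.0909.
Q is then a monomial in w, x, r:
δQ/Q = √((δw/w)² + (1·δx/x)² + (3·δr/r)²) = √(0.00826 + 0.00240 + 0.0666) = 0.278
Q = 7.75e+07, so δQ = 0.278 × 7.75e+07 = 2.15e+07.

2.15e+07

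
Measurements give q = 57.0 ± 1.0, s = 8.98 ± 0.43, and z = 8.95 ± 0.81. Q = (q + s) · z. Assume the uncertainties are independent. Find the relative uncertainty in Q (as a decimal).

0.0920

Let u = q + s = 66.0. δu = √(δq² + δs²) = √(1.00 + 0.185) = 1.09, so δu/u = 0.0165.
Q is then a monomial in u, z:
δQ/Q = √((δu/u)² + (1·δz/z)²) = √(0.000272 + 0.00819) = 0.0920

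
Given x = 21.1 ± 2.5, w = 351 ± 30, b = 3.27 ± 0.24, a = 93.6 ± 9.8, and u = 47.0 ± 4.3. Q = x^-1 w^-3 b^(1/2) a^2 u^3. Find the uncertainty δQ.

0.807

Relative error in a monomial: (δQ/Q)² = Σ (nᵢ · δxᵢ/xᵢ)².
  (-1·δx/x)² = (-1×0.118)² = 0.0140;  (-3·δw/w)² = (-3×0.0855)² = 0.0657;  (½·δb/b)² = (0.5×0.0734)² = 0.00135;  (2·δa/a)² = (2×0.105)² = 0.0438;  (3·δu/u)² = (3×0.0915)² = 0.0753
δQ/Q = √(0.200) = 0.448
Q = 1.80, so δQ = 0.448 × 1.80 = 0.807.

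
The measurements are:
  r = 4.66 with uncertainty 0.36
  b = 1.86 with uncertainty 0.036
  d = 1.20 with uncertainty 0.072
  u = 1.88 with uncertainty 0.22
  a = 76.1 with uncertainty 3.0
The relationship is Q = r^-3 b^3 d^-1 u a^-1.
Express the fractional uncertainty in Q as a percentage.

For a monomial Q ∝ r^-3, b^3, d^-1, u, a^-1, fractional errors add in quadrature:
  (-3·δr/r)² = (-3×0.0773)² = 0.0537;  (3·δb/b)² = (3×0.0194)² = 0.00337;  (-1·δd/d)² = (-1×0.0600)² = 0.00360;  (1·δu/u)² = (1×0.117)² = 0.0137;  (-1·δa/a)² = (-1×0.0394)² = 0.00155
δQ/Q = √(0.0759) = 0.276

27.6%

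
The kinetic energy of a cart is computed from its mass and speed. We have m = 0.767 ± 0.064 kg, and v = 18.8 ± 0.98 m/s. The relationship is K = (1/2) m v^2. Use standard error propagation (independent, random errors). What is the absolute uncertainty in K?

Products/powers → add relative errors in quadrature, weighted by exponent:
  (1·δm/m)² = (1×0.0834)² = 0.00696;  (2·δv/v)² = (2×0.0521)² = 0.0109
δK/K = √(0.0178) = 0.134
K = 136 J, so δK = 0.134 × 136 = 18.1 J.

18.1 J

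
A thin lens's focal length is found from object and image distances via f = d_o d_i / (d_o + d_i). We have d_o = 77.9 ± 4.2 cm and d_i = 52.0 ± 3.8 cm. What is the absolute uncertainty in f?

∂f/∂d_o = (d_i/(d_o+d_i))² = 0.160;  ∂f/∂d_i = (d_o/(d_o+d_i))² = 0.360
δf = √((∂f/∂d_o · δd_o)² + (∂f/∂d_i · δd_i)²) = √(0.453 + 1.87) = 1.52 cm

1.52 cm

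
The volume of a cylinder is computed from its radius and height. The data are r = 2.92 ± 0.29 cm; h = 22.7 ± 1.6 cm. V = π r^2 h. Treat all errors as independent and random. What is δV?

128 cm^3

For a monomial V ∝ r^2, h, fractional errors add in quadrature:
  (2·δr/r)² = (2×0.0993)² = 0.0395;  (1·δh/h)² = (1×0.0705)² = 0.00497
δV/V = √(0.0444) = 0.211
V = 608 cm^3, so δV = 0.211 × 608 = 128 cm^3.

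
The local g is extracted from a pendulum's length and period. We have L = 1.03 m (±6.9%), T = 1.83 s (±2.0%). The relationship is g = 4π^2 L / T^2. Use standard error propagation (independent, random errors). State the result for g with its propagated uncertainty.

12.1 ± 0.968 m/s^2

Since g is a product/quotient, work with relative uncertainties:
  (1·δL/L)² = (1×0.0690)² = 0.00476;  (-2·δT/T)² = (-2×0.0200)² = 0.00160
δg/g = √(0.00636) = 0.0798
g = 12.1 m/s^2, so δg = 0.0798 × 12.1 = 0.968 m/s^2.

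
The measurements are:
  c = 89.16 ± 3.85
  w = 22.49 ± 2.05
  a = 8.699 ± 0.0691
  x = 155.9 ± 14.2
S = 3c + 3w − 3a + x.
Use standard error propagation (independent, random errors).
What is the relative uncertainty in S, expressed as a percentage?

For a sum/difference, combine absolute errors in quadrature:
  (3·δc)² = 133;  (3·δw)² = 37.8;  (3·δa)² = 0.0430;  (δx)² = 202
δS = √(373) = 19.3
S = 464.8, so δS/S = 19.3/464.8 = 0.0416.

4.16%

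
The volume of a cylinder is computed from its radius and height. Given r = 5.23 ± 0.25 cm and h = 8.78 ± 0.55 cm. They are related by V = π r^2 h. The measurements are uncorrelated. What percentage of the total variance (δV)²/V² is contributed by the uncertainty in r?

70.0%

(δV/V)² = (2·δr/r)² + (1·δh/h)²
  r term: (2×0.0478)² = 0.00914
  h term: (1×0.0626)² = 0.00392
Total = 0.0131. Share from r = 0.00914/0.0131 = 0.700.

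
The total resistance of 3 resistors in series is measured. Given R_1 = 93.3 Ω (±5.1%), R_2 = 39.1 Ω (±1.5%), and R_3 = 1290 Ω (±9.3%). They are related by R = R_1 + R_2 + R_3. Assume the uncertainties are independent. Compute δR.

Each term contributes (cᵢ δxᵢ)² to (δR)²:
  (δR_1)² = 22.6;  (δR_2)² = 0.344;  (δR_3)² = 14400
δR = √(14400) = 120 Ω

120 Ω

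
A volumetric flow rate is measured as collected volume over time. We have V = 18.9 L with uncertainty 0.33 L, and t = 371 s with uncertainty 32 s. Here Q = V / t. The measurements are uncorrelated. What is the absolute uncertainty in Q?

0.00448 L/s

Relative error in a monomial: (δQ/Q)² = Σ (nᵢ · δxᵢ/xᵢ)².
  (1·δV/V)² = (1×0.0175)² = 0.000305;  (-1·δt/t)² = (-1×0.0863)² = 0.00744
δQ/Q = √(0.00774) = 0.0880
Q = 0.0509 L/s, so δQ = 0.0880 × 0.0509 = 0.00448 L/s.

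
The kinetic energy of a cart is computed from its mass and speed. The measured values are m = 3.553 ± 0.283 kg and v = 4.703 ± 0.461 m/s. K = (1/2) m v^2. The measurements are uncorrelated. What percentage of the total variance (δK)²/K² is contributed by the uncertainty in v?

85.8%

(δK/K)² = (1·δm/m)² + (2·δv/v)²
  m term: (1×0.0797)² = 0.00634
  v term: (2×0.0980)² = 0.0384
Total = 0.0448. Share from v = 0.0384/0.0448 = 0.858.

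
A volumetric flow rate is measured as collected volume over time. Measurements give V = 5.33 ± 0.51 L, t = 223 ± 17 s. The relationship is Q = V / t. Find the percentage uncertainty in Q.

12.2%

Relative error in a monomial: (δQ/Q)² = Σ (nᵢ · δxᵢ/xᵢ)².
  (1·δV/V)² = (1×0.0957)² = 0.00916;  (-1·δt/t)² = (-1×0.0762)² = 0.00581
δQ/Q = √(0.0150) = 0.122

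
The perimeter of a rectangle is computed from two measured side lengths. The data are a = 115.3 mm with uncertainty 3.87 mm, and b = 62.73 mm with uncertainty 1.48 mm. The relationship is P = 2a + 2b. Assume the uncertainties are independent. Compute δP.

Each term contributes (cᵢ δxᵢ)² to (δP)²:
  (2·δa)² = 59.9;  (2·δb)² = 8.76
δP = √(68.7) = 8.29 mm

8.29 mm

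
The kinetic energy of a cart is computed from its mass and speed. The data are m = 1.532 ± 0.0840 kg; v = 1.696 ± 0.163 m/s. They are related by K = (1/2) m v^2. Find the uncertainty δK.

0.440 J

Relative error in a monomial: (δK/K)² = Σ (nᵢ · δxᵢ/xᵢ)².
  (1·δm/m)² = (1×0.0548)² = 0.00301;  (2·δv/v)² = (2×0.0961)² = 0.0369
δK/K = √(0.0400) = 0.200
K = 2.203 J, so δK = 0.200 × 2.203 = 0.440 J.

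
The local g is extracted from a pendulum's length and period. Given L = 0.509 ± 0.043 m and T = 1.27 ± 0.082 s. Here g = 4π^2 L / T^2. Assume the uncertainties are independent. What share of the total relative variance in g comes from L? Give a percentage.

30.0%

(δg/g)² = (1·δL/L)² + (-2·δT/T)²
  L term: (1×0.0845)² = 0.00714
  T term: (-2×0.0646)² = 0.0167
Total = 0.0238. Share from L = 0.00714/0.0238 = 0.300.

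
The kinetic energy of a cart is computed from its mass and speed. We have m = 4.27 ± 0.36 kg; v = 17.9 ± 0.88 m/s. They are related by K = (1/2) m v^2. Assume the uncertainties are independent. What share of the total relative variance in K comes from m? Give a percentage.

(δK/K)² = (1·δm/m)² + (2·δv/v)²
  m term: (1×0.0843)² = 0.00711
  v term: (2×0.0492)² = 0.00967
Total = 0.0168. Share from m = 0.00711/0.0168 = 0.424.

42.4%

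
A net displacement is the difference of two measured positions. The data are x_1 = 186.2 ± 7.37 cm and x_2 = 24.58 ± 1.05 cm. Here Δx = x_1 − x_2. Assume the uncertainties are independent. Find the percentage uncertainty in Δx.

4.61%

For a sum/difference, combine absolute errors in quadrature:
  (δx_1)² = 54.3;  (δx_2)² = 1.10
δΔx = √(55.4) = 7.44 cm
Δx = 161.6 cm, so δΔx/Δx = 7.44/161.6 = 0.0461.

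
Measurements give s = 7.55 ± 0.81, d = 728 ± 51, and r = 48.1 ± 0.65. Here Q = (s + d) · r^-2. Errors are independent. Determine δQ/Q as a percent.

7.44%

Let u = s + d = 736. δu = √(δs² + δd²) = √(0.656 + 2600) = 51.0, so δu/u = 0.0693.
Q is then a monomial in u, r:
δQ/Q = √((δu/u)² + (-2·δr/r)²) = √(0.00481 + 0.000730) = 0.0744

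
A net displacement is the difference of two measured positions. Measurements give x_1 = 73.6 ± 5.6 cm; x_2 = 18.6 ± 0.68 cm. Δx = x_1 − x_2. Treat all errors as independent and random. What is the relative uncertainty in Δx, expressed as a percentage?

Sums and differences: (δΔx)² = Σ (cᵢ δxᵢ)².
  (δx_1)² = 31.4;  (δx_2)² = 0.462
δΔx = √(31.8) = 5.64 cm
Δx = 55.0 cm, so δΔx/Δx = 5.64/55.0 = 0.103.

10.3%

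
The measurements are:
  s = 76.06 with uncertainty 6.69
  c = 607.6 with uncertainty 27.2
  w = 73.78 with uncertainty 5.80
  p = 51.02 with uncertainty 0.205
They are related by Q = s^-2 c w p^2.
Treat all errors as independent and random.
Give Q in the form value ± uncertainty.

20170 ± 3990

Each factor contributes (exponent × relative error)² to (δQ/Q)²:
  (-2·δs/s)² = (-2×0.0880)² = 0.0309;  (1·δc/c)² = (1×0.0448)² = 0.00200;  (1·δw/w)² = (1×0.0786)² = 0.00618;  (2·δp/p)² = (2×0.00402)² = 6.46e-05
δQ/Q = √(0.0392) = 0.198
Q = 20170, so δQ = 0.198 × 20170 = 3990.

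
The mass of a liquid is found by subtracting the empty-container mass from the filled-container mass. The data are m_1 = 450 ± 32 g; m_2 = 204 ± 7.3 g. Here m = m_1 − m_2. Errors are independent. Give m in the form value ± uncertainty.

For a sum/difference, combine absolute errors in quadrature:
  (δm_1)² = 1020;  (δm_2)² = 53.3
δm = √(1080) = 32.8 g
m = 246 g.

246 ± 32.8 g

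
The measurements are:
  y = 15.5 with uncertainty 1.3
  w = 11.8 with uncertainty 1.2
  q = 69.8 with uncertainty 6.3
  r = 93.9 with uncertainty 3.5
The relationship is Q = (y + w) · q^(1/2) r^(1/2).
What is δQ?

Let u = y + w = 27.3. δu = √(δy² + δw²) = √(1.69 + 1.44) = 1.77, so δu/u = 0.0648.
Q is then a monomial in u, q, r:
δQ/Q = √((δu/u)² + (½·δq/q)² + (½·δr/r)²) = √(0.00420 + 0.00204 + 0.000347) = 0.0811
Q = 2210, so δQ = 0.0811 × 2210 = 179.

179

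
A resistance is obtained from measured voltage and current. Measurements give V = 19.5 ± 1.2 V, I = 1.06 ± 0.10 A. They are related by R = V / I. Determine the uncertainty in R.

For a monomial R ∝ V, I^-1, fractional errors add in quadrature:
  (1·δV/V)² = (1×0.0615)² = 0.00379;  (-1·δI/I)² = (-1×0.0943)² = 0.00890
δR/R = √(0.0127) = 0.113
R = 18.4 Ω, so δR = 0.113 × 18.4 = 2.07 Ω.

2.07 Ω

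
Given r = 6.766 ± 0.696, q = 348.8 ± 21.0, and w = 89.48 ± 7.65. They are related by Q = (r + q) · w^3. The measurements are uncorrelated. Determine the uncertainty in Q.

6.7e+07

Let u = r + q = 355.6. δu = √(δr² + δq²) = √(0.484 + 441) = 21.0, so δu/u = 0.0591.
Q is then a monomial in u, w:
δQ/Q = √((δu/u)² + (3·δw/w)²) = √(0.00349 + 0.0658) = 0.263
Q = 2.547e+08, so δQ = 0.263 × 2.547e+08 = 6.7e+07.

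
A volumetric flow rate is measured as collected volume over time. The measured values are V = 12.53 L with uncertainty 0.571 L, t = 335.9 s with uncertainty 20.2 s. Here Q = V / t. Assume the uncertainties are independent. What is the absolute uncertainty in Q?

0.00281 L/s

Since Q is a product/quotient, work with relative uncertainties:
  (1·δV/V)² = (1×0.0456)² = 0.00208;  (-1·δt/t)² = (-1×0.0601)² = 0.00362
δQ/Q = √(0.00569) = 0.0755
Q = 0.03730 L/s, so δQ = 0.0755 × 0.03730 = 0.00281 L/s.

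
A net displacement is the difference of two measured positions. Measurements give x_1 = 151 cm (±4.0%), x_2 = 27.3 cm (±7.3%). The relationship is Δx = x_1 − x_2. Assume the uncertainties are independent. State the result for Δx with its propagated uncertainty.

For a sum/difference, combine absolute errors in quadrature:
  (δx_1)² = 36.5;  (δx_2)² = 3.97
δΔx = √(40.5) = 6.36 cm
Δx = 124 cm.

124 ± 6.36 cm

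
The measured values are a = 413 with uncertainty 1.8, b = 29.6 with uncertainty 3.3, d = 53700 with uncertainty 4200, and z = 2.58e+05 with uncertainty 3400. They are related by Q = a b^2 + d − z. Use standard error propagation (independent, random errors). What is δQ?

Let p = a·b^2 = 3.62e+05. δp/p = √((1·δa/a)² + (2·δb/b)²) = √(1.9e-05 + 0.0497) = 0.223, so δp = 80700.
Q = p + d − z: δQ = √(δp² + δd² + δz²) = √(6.51e+09 + 1.76e+07 + 1.16e+07) = 80900

80900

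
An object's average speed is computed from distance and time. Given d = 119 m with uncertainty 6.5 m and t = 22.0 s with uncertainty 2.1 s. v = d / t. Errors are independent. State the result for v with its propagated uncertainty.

Each factor contributes (exponent × relative error)² to (δv/v)²:
  (1·δd/d)² = (1×0.0546)² = 0.00298;  (-1·δt/t)² = (-1×0.0955)² = 0.00911
δv/v = √(0.0121) = 0.110
v = 5.41 m/s, so δv = 0.110 × 5.41 = 0.595 m/s.

5.41 ± 0.595 m/s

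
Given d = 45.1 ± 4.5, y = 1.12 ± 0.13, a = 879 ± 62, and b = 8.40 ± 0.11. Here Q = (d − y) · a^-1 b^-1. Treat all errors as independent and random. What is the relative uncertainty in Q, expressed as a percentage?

Let u = d − y = 44.0. δu = √(δd² + δy²) = √(20.2 + 0.0169) = 4.50, so δu/u = 0.102.
Q is then a monomial in u, a, b:
δQ/Q = √((δu/u)² + (-1·δa/a)² + (-1·δb/b)²) = √(0.0105 + 0.00498 + 0.000171) = 0.125

12.5%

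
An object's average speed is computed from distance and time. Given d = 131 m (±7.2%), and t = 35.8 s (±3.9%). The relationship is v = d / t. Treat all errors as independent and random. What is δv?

0.300 m/s

Relative error in a monomial: (δv/v)² = Σ (nᵢ · δxᵢ/xᵢ)².
  (1·δd/d)² = (1×0.0720)² = 0.00518;  (-1·δt/t)² = (-1×0.0390)² = 0.00152
δv/v = √(0.00671) = 0.0819
v = 3.66 m/s, so δv = 0.0819 × 3.66 = 0.300 m/s.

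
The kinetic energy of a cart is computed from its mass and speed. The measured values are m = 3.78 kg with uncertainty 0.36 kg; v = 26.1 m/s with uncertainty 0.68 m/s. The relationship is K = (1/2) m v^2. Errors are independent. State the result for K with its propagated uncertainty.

Products/powers → add relative errors in quadrature, weighted by exponent:
  (1·δm/m)² = (1×0.0952)² = 0.00907;  (2·δv/v)² = (2×0.0261)² = 0.00272
δK/K = √(0.0118) = 0.109
K = 1290 J, so δK = 0.109 × 1290 = 140 J.

1290 ± 140 J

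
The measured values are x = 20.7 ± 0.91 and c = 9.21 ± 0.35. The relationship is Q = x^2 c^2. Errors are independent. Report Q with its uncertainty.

36300 ± 4220

Q is a product of powers, so relative uncertainties combine in quadrature:
  (2·δx/x)² = (2×0.0440)² = 0.00773;  (2·δc/c)² = (2×0.0380)² = 0.00578
δQ/Q = √(0.0135) = 0.116
Q = 36300, so δQ = 0.116 × 36300 = 4220.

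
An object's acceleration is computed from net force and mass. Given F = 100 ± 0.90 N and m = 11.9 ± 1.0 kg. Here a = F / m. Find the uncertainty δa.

Relative error in a monomial: (δa/a)² = Σ (nᵢ · δxᵢ/xᵢ)².
  (1·δF/F)² = (1×0.00900)² = 8.1e-05;  (-1·δm/m)² = (-1×0.0840)² = 0.00706
δa/a = √(0.00714) = 0.0845
a = 8.40 m/s^2, so δa = 0.0845 × 8.40 = 0.710 m/s^2.

0.710 m/s^2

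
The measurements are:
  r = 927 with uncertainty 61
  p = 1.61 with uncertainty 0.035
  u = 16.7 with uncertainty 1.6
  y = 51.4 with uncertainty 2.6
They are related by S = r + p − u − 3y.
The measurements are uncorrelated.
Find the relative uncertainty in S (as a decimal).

0.0812

Absolute uncertainties add in quadrature for a linear combination:
  (δr)² = 3720;  (δp)² = 0.00123;  (δu)² = 2.56;  (3·δy)² = 60.8
δS = √(3780) = 61.5
S = 758, so δS/S = 61.5/758 = 0.0812.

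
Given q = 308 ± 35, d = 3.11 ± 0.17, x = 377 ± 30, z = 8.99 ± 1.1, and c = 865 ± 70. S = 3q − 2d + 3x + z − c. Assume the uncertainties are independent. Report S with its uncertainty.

Absolute uncertainties add in quadrature for a linear combination:
  (3·δq)² = 11000;  (2·δd)² = 0.116;  (3·δx)² = 8100;  (δz)² = 1.21;  (δc)² = 4900
δS = √(24000) = 155
S = 1190.

1190 ± 155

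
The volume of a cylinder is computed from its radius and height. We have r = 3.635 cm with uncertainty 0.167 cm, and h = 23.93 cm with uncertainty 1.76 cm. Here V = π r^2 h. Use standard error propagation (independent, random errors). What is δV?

117 cm^3

Products/powers → add relative errors in quadrature, weighted by exponent:
  (2·δr/r)² = (2×0.0459)² = 0.00844;  (1·δh/h)² = (1×0.0735)² = 0.00541
δV/V = √(0.0139) = 0.118
V = 993.3 cm^3, so δV = 0.118 × 993.3 = 117 cm^3.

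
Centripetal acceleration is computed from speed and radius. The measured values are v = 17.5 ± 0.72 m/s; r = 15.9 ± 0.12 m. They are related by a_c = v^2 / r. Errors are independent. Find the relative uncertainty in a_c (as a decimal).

0.0826

a_c is a product of powers, so relative uncertainties combine in quadrature:
  (2·δv/v)² = (2×0.0411)² = 0.00677;  (-1·δr/r)² = (-1×0.00755)² = 5.7e-05
δa_c/a_c = √(0.00683) = 0.0826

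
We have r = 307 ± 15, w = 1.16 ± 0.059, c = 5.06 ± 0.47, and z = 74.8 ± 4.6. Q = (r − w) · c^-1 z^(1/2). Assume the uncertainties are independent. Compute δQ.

57.2

Let u = r − w = 306. δu = √(δr² + δw²) = √(225 + 0.00348) = 15.0, so δu/u = 0.0490.
Q is then a monomial in u, c, z:
δQ/Q = √((δu/u)² + (-1·δc/c)² + (½·δz/z)²) = √(0.00241 + 0.00863 + 0.000945) = 0.109
Q = 523, so δQ = 0.109 × 523 = 57.2.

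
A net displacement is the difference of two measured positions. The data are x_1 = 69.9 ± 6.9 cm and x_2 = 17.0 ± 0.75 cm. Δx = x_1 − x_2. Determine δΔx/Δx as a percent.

Δx is a linear combination, so absolute uncertainties add in quadrature:
  (δx_1)² = 47.6;  (δx_2)² = 0.562
δΔx = √(48.2) = 6.94 cm
Δx = 52.9 cm, so δΔx/Δx = 6.94/52.9 = 0.131.

13.1%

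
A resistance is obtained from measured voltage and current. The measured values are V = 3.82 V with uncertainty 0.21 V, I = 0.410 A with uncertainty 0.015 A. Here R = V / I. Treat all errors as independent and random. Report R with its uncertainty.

Relative error in a monomial: (δR/R)² = Σ (nᵢ · δxᵢ/xᵢ)².
  (1·δV/V)² = (1×0.0550)² = 0.00302;  (-1·δI/I)² = (-1×0.0366)² = 0.00134
δR/R = √(0.00436) = 0.0660
R = 9.32 Ω, so δR = 0.0660 × 9.32 = 0.615 Ω.

9.32 ± 0.615 Ω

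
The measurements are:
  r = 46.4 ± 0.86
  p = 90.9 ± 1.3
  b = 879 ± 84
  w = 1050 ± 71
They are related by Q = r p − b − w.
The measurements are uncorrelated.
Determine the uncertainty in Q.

148

Let h = r·p = 4220. δh/h = √((1·δr/r)² + (1·δp/p)²) = √(0.000344 + 0.000205) = 0.0234, so δh = 98.7.
Q = h − b − w: δQ = √(δh² + δb² + δw²) = √(9750 + 7060 + 5040) = 148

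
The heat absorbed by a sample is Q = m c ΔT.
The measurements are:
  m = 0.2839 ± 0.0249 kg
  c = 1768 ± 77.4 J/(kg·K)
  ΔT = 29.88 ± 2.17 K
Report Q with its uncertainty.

15000 ± 1830 J

Since Q is a product/quotient, work with relative uncertainties:
  (1·δm/m)² = (1×0.0877)² = 0.00769;  (1·δc/c)² = (1×0.0438)² = 0.00192;  (1·δΔT/ΔT)² = (1×0.0726)² = 0.00527
δQ/Q = √(0.0149) = 0.122
Q = 15000 J, so δQ = 0.122 × 15000 = 1830 J.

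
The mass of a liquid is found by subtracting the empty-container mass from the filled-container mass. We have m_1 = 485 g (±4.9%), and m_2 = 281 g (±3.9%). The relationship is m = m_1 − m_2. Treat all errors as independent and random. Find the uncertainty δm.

26.2 g

Absolute uncertainties add in quadrature for a linear combination:
  (δm_1)² = 565;  (δm_2)² = 120
δm = √(685) = 26.2 g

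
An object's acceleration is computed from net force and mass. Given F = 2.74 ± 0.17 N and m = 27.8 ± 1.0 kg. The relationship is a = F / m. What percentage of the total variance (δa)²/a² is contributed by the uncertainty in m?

(δa/a)² = (1·δF/F)² + (-1·δm/m)²
  F term: (1×0.0620)² = 0.00385
  m term: (-1×0.0360)² = 0.00129
Total = 0.00514. Share from m = 0.00129/0.00514 = 0.252.

25.2%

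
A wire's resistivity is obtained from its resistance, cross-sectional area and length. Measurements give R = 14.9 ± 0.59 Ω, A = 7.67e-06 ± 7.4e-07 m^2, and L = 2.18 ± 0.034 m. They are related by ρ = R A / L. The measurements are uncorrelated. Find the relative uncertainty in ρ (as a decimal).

0.105

Each factor contributes (exponent × relative error)² to (δρ/ρ)²:
  (1·δR/R)² = (1×0.0396)² = 0.00157;  (1·δA/A)² = (1×0.0965)² = 0.00931;  (-1·δL/L)² = (-1×0.0156)² = 0.000243
δρ/ρ = √(0.0111) = 0.105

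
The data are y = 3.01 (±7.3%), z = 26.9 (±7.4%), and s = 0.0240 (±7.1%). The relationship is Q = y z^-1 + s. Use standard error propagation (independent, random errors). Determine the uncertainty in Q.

Let p = y·z^-1 = 0.112. δp/p = √((1·δy/y)² + (-1·δz/z)²) = √(0.00533 + 0.00548) = 0.104, so δp = 0.0116.
Q = p + s: δQ = √(δp² + δs²) = √(0.000135 + 2.9e-06) = 0.0118

0.0118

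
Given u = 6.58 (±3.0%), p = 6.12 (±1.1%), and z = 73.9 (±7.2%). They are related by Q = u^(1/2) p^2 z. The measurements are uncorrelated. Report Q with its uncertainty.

Relative error in a monomial: (δQ/Q)² = Σ (nᵢ · δxᵢ/xᵢ)².
  (½·δu/u)² = (0.5×0.0300)² = 0.000225;  (2·δp/p)² = (2×0.0110)² = 0.000484;  (1·δz/z)² = (1×0.0720)² = 0.00518
δQ/Q = √(0.00589) = 0.0768
Q = 7100, so δQ = 0.0768 × 7100 = 545.

7100 ± 545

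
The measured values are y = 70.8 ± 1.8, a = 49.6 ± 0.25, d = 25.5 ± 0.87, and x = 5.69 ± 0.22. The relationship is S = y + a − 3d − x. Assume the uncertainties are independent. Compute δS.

Sums and differences: (δS)² = Σ (cᵢ δxᵢ)².
  (δy)² = 3.24;  (δa)² = 0.0625;  (3·δd)² = 6.81;  (δx)² = 0.0484
δS = √(10.2) = 3.19

3.19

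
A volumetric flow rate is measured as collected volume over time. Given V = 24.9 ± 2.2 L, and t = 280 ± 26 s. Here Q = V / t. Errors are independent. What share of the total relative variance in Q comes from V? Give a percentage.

(δQ/Q)² = (1·δV/V)² + (-1·δt/t)²
  V term: (1×0.0884)² = 0.00781
  t term: (-1×0.0929)² = 0.00862
Total = 0.0164. Share from V = 0.00781/0.0164 = 0.475.

47.5%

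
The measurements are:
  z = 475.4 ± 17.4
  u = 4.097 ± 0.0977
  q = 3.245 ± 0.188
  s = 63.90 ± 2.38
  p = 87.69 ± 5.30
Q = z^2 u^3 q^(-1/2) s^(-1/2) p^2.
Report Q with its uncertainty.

Relative error in a monomial: (δQ/Q)² = Σ (nᵢ · δxᵢ/xᵢ)².
  (2·δz/z)² = (2×0.0366)² = 0.00536;  (3·δu/u)² = (3×0.0238)² = 0.00512;  (−½·δq/q)² = (-0.5×0.0579)² = 0.000839;  (−½·δs/s)² = (-0.5×0.0372)² = 0.000347;  (2·δp/p)² = (2×0.0604)² = 0.0146
δQ/Q = √(0.0263) = 0.162
Q = 8.3e+09, so δQ = 0.162 × 8.3e+09 = 1.35e+09.

(8.300 ± 1.35) × 10^9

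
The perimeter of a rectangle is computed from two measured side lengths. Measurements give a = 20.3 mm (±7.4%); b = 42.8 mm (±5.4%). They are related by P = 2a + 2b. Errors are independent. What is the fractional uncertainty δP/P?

0.0437

Each term contributes (cᵢ δxᵢ)² to (δP)²:
  (2·δa)² = 9.03;  (2·δb)² = 21.4
δP = √(30.4) = 5.51 mm
P = 126 mm, so δP/P = 5.51/126 = 0.0437.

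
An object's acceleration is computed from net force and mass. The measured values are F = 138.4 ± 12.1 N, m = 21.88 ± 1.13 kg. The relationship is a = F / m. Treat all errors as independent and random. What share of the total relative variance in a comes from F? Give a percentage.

(δa/a)² = (1·δF/F)² + (-1·δm/m)²
  F term: (1×0.0874)² = 0.00764
  m term: (-1×0.0516)² = 0.00267
Total = 0.0103. Share from F = 0.00764/0.0103 = 0.741.

74.1%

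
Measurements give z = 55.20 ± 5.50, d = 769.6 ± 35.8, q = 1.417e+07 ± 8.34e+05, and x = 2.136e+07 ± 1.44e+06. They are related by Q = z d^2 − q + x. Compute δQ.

4.76e+06

Let p = z·d^2 = 3.269e+07. δp/p = √((1·δz/z)² + (2·δd/d)²) = √(0.00993 + 0.00866) = 0.136, so δp = 4.46e+06.
Q = p − q + x: δQ = √(δp² + δq² + δx²) = √(1.99e+13 + 6.96e+11 + 2.07e+12) = 4.76e+06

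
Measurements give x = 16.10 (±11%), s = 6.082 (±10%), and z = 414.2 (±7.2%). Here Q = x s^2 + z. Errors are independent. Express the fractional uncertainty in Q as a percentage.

13.8%

Let p = x·s^2 = 595.6. δp/p = √((1·δx/x)² + (2·δs/s)²) = √(0.0121 + 0.0400) = 0.228, so δp = 136.
Q = p + z: δQ = √(δp² + δz²) = √(18500 + 889) = 139
Q = 1010, so δQ/Q = 139/1010 = 0.138.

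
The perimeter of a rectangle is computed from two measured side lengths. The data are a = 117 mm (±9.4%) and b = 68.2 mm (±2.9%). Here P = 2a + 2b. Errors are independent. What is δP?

Each term contributes (cᵢ δxᵢ)² to (δP)²:
  (2·δa)² = 484;  (2·δb)² = 15.6
δP = √(499) = 22.3 mm

22.3 mm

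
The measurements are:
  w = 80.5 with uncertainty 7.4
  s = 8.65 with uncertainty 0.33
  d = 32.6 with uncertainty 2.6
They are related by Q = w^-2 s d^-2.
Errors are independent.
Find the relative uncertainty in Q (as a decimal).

Since Q is a product/quotient, work with relative uncertainties:
  (-2·δw/w)² = (-2×0.0919)² = 0.0338;  (1·δs/s)² = (1×0.0382)² = 0.00146;  (-2·δd/d)² = (-2×0.0798)² = 0.0254
δQ/Q = √(0.0607) = 0.246

0.246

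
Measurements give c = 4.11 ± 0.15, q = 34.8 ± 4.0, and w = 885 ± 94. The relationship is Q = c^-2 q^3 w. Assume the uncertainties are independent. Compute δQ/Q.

0.368

Each factor contributes (exponent × relative error)² to (δQ/Q)²:
  (-2·δc/c)² = (-2×0.0365)² = 0.00533;  (3·δq/q)² = (3×0.115)² = 0.119;  (1·δw/w)² = (1×0.106)² = 0.0113
δQ/Q = √(0.136) = 0.368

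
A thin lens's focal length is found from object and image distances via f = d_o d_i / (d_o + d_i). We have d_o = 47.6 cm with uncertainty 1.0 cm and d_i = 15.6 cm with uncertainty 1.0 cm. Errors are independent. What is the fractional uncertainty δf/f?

0.0486

∂f/∂d_o = (d_i/(d_o+d_i))² = 0.0609;  ∂f/∂d_i = (d_o/(d_o+d_i))² = 0.567
δf = √((∂f/∂d_o · δd_o)² + (∂f/∂d_i · δd_i)²) = √(0.00371 + 0.322) = 0.571 cm
f = 11.7 cm, so δf/f = 0.571/11.7 = 0.0486.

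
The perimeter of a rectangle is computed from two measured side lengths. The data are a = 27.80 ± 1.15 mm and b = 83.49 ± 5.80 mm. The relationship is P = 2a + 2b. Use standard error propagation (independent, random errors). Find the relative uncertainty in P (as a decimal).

For a sum/difference, combine absolute errors in quadrature:
  (2·δa)² = 5.29;  (2·δb)² = 135
δP = √(140) = 11.8 mm
P = 222.6 mm, so δP/P = 11.8/222.6 = 0.0531.

0.0531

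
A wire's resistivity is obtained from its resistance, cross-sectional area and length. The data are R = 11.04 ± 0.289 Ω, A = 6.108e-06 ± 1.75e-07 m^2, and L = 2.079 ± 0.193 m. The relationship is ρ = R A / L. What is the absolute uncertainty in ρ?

For a monomial ρ ∝ R, A, L^-1, fractional errors add in quadrature:
  (1·δR/R)² = (1×0.0262)² = 0.000685;  (1·δA/A)² = (1×0.0287)² = 0.000821;  (-1·δL/L)² = (-1×0.0928)² = 0.00862
δρ/ρ = √(0.0101) = 0.101
ρ = 3.243e-05 Ω·m, so δρ = 0.101 × 3.243e-05 = 3.26e-06 Ω·m.

3.26e-06 Ω·m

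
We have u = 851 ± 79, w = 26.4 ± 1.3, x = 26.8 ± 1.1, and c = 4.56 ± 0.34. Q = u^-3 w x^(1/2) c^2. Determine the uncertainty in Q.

1.48e-06

Q is a product of powers, so relative uncertainties combine in quadrature:
  (-3·δu/u)² = (-3×0.0928)² = 0.0776;  (1·δw/w)² = (1×0.0492)² = 0.00242;  (½·δx/x)² = (0.5×0.0410)² = 0.000421;  (2·δc/c)² = (2×0.0746)² = 0.0222
δQ/Q = √(0.103) = 0.320
Q = 4.61e-06, so δQ = 0.320 × 4.61e-06 = 1.48e-06.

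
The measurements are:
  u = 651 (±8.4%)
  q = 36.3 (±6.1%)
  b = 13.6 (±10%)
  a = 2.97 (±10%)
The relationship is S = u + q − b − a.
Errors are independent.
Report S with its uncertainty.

671 ± 54.7

S is a linear combination, so absolute uncertainties add in quadrature:
  (δu)² = 2990;  (δq)² = 4.90;  (δb)² = 1.85;  (δa)² = 0.0882
δS = √(3000) = 54.7
S = 671.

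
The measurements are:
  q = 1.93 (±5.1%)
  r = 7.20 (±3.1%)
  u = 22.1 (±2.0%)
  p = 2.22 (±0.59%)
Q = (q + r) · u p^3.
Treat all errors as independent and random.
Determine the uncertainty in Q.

Let w = q + r = 9.13. δw = √(δq² + δr²) = √(0.00969 + 0.0498) = 0.244, so δw/w = 0.0267.
Q is then a monomial in w, u, p:
δQ/Q = √((δw/w)² + (1·δu/u)² + (3·δp/p)²) = √(0.000714 + 0.000400 + 0.000313) = 0.0378
Q = 2210, so δQ = 0.0378 × 2210 = 83.4.

83.4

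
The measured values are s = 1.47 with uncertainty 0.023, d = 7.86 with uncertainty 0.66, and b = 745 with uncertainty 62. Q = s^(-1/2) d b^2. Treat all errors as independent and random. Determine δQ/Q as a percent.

18.7%

Q is a product of powers, so relative uncertainties combine in quadrature:
  (−½·δs/s)² = (-0.5×0.0156)² = 6.12e-05;  (1·δd/d)² = (1×0.0840)² = 0.00705;  (2·δb/b)² = (2×0.0832)² = 0.0277
δQ/Q = √(0.0348) = 0.187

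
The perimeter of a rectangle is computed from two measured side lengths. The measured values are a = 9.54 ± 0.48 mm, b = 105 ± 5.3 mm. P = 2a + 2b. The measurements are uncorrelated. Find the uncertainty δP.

10.6 mm

Absolute uncertainties add in quadrature for a linear combination:
  (2·δa)² = 0.922;  (2·δb)² = 112
δP = √(113) = 10.6 mm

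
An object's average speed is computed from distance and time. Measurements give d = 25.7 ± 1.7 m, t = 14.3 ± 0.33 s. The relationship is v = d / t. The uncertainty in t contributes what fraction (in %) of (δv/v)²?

10.9%

(δv/v)² = (1·δd/d)² + (-1·δt/t)²
  d term: (1×0.0661)² = 0.00438
  t term: (-1×0.0231)² = 0.000533
Total = 0.00491. Share from t = 0.000533/0.00491 = 0.109.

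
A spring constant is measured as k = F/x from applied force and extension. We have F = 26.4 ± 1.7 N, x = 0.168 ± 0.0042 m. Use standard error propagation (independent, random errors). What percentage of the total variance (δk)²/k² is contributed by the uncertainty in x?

13.1%

(δk/k)² = (1·δF/F)² + (-1·δx/x)²
  F term: (1×0.0644)² = 0.00415
  x term: (-1×0.0250)² = 0.000625
Total = 0.00477. Share from x = 0.000625/0.00477 = 0.131.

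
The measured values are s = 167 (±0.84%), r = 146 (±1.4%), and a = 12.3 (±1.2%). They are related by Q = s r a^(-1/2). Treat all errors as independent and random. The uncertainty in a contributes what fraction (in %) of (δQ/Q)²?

(δQ/Q)² = (1·δs/s)² + (1·δr/r)² + (−½·δa/a)²
  s term: (1×0.00840)² = 7.06e-05
  r term: (1×0.0140)² = 0.000196
  a term: (-0.5×0.0120)² = 3.6e-05
Total = 0.000303. Share from a = 3.6e-05/0.000303 = 0.119.

11.9%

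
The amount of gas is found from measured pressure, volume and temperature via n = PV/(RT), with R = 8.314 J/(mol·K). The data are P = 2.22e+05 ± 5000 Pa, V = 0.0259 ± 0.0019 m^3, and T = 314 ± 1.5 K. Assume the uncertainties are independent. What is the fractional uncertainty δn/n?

Each factor contributes (exponent × relative error)² to (δn/n)²:
  (1·δP/P)² = (1×0.0225)² = 0.000507;  (1·δV/V)² = (1×0.0734)² = 0.00538;  (-1·δT/T)² = (-1×0.00478)² = 2.28e-05
δn/n = √(0.00591) = 0.0769

0.0769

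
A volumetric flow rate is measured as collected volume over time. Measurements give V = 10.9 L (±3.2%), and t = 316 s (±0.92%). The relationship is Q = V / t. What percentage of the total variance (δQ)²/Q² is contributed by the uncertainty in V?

92.4%

(δQ/Q)² = (1·δV/V)² + (-1·δt/t)²
  V term: (1×0.0320)² = 0.00102
  t term: (-1×0.00920)² = 8.46e-05
Total = 0.00111. Share from V = 0.00102/0.00111 = 0.924.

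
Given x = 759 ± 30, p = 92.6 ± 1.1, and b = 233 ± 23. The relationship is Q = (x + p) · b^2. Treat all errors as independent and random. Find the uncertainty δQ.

Let u = x + p = 852. δu = √(δx² + δp²) = √(900 + 1.21) = 30.0, so δu/u = 0.0353.
Q is then a monomial in u, b:
δQ/Q = √((δu/u)² + (2·δb/b)²) = √(0.00124 + 0.0390) = 0.201
Q = 4.62e+07, so δQ = 0.201 × 4.62e+07 = 9.27e+06.

9.27e+06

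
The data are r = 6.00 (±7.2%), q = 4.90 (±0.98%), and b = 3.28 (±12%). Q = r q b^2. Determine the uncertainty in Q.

Q is a product of powers, so relative uncertainties combine in quadrature:
  (1·δr/r)² = (1×0.0720)² = 0.00518;  (1·δq/q)² = (1×0.00980)² = 9.6e-05;  (2·δb/b)² = (2×0.120)² = 0.0576
δQ/Q = √(0.0629) = 0.251
Q = 316, so δQ = 0.251 × 316 = 79.3.

79.3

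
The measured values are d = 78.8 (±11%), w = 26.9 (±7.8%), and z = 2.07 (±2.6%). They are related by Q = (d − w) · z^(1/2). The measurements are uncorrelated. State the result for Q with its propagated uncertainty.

Let u = d − w = 51.9. δu = √(δd² + δw²) = √(75.1 + 4.40) = 8.92, so δu/u = 0.172.
Q is then a monomial in u, z:
δQ/Q = √((δu/u)² + (½·δz/z)²) = √(0.0295 + 0.000169) = 0.172
Q = 74.7, so δQ = 0.172 × 74.7 = 12.9.

74.7 ± 12.9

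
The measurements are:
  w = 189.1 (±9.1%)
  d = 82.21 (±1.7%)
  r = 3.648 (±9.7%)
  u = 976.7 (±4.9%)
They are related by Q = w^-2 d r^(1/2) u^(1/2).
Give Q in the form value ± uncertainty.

0.1372 ± 0.0262

Each factor contributes (exponent × relative error)² to (δQ/Q)²:
  (-2·δw/w)² = (-2×0.0910)² = 0.0331;  (1·δd/d)² = (1×0.0170)² = 0.000289;  (½·δr/r)² = (0.5×0.0970)² = 0.00235;  (½·δu/u)² = (0.5×0.0490)² = 0.000600
δQ/Q = √(0.0364) = 0.191
Q = 0.1372, so δQ = 0.191 × 0.1372 = 0.0262.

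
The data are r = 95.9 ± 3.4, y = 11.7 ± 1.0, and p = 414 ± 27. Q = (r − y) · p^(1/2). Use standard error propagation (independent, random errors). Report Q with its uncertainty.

Let u = r − y = 84.2. δu = √(δr² + δy²) = √(11.6 + 1.00) = 3.54, so δu/u = 0.0421.
Q is then a monomial in u, p:
δQ/Q = √((δu/u)² + (½·δp/p)²) = √(0.00177 + 0.00106) = 0.0532
Q = 1710, so δQ = 0.0532 × 1710 = 91.2.

1710 ± 91.2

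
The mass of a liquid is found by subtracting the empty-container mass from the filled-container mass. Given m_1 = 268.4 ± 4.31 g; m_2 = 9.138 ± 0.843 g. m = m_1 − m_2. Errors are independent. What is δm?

4.39 g

For a sum/difference, combine absolute errors in quadrature:
  (δm_1)² = 18.6;  (δm_2)² = 0.711
δm = √(19.3) = 4.39 g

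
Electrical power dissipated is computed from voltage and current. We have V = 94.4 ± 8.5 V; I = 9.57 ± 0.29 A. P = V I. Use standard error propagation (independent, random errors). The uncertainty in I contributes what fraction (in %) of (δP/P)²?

(δP/P)² = (1·δV/V)² + (1·δI/I)²
  V term: (1×0.0900)² = 0.00811
  I term: (1×0.0303)² = 0.000918
Total = 0.00903. Share from I = 0.000918/0.00903 = 0.102.

10.2%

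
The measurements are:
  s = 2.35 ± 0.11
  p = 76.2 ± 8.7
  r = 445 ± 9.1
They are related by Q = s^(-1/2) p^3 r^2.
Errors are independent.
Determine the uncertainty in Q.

Products/powers → add relative errors in quadrature, weighted by exponent:
  (−½·δs/s)² = (-0.5×0.0468)² = 0.000548;  (3·δp/p)² = (3×0.114)² = 0.117;  (2·δr/r)² = (2×0.0204)² = 0.00167
δQ/Q = √(0.120) = 0.346
Q = 5.72e+10, so δQ = 0.346 × 5.72e+10 = 1.98e+10.

1.98e+10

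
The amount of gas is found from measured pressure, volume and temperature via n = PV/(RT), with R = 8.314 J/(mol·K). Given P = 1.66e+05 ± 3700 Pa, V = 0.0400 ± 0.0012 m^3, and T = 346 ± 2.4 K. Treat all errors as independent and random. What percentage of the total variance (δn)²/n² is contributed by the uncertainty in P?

(δn/n)² = (1·δP/P)² + (1·δV/V)² + (-1·δT/T)²
  P term: (1×0.0223)² = 0.000497
  V term: (1×0.0300)² = 0.000900
  T term: (-1×0.00694)² = 4.81e-05
Total = 0.00144. Share from P = 0.000497/0.00144 = 0.344.

34.4%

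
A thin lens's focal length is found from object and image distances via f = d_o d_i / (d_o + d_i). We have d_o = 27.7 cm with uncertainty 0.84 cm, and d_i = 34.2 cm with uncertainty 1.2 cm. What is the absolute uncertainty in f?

∂f/∂d_o = (d_i/(d_o+d_i))² = 0.305;  ∂f/∂d_i = (d_o/(d_o+d_i))² = 0.200
δf = √((∂f/∂d_o · δd_o)² + (∂f/∂d_i · δd_i)²) = √(0.0658 + 0.0577) = 0.351 cm

0.351 cm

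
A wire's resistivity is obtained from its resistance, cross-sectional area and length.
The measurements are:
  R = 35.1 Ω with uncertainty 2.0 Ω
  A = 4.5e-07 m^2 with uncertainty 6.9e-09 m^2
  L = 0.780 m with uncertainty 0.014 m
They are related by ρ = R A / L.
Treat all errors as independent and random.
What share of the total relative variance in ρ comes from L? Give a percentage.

8.47%

(δρ/ρ)² = (1·δR/R)² + (1·δA/A)² + (-1·δL/L)²
  R term: (1×0.0570)² = 0.00325
  A term: (1×0.0153)² = 0.000235
  L term: (-1×0.0179)² = 0.000322
Total = 0.00380. Share from L = 0.000322/0.00380 = 0.0847.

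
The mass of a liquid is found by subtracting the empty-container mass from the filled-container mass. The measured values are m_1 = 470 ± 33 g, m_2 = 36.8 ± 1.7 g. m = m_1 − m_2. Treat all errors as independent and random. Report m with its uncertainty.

Sums and differences: (δm)² = Σ (cᵢ δxᵢ)².
  (δm_1)² = 1090;  (δm_2)² = 2.89
δm = √(1090) = 33.0 g
m = 433 g.

433 ± 33.0 g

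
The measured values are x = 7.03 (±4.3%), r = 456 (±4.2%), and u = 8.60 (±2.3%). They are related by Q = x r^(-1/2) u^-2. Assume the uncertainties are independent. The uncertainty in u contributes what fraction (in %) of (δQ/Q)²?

48.0%

(δQ/Q)² = (1·δx/x)² + (−½·δr/r)² + (-2·δu/u)²
  x term: (1×0.0430)² = 0.00185
  r term: (-0.5×0.0420)² = 0.000441
  u term: (-2×0.0230)² = 0.00212
Total = 0.00441. Share from u = 0.00212/0.00441 = 0.480.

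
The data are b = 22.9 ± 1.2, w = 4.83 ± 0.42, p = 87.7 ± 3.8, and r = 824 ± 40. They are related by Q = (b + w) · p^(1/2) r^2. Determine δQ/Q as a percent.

Let u = b + w = 27.7. δu = √(δb² + δw²) = √(1.44 + 0.176) = 1.27, so δu/u = 0.0458.
Q is then a monomial in u, p, r:
δQ/Q = √((δu/u)² + (½·δp/p)² + (2·δr/r)²) = √(0.00210 + 0.000469 + 0.00943) = 0.110

11.0%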